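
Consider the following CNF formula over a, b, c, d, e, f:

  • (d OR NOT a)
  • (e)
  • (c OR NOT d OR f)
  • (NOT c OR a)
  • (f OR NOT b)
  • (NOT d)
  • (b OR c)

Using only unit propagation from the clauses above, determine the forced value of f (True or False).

True

Unit clause (e) sets e = True.
Unit clause (NOT d) sets d = False.
(d OR NOT a) with d = False leaves only NOT a, so a = False.
In (NOT c OR a), a is now false; NOT c must hold, so c = False.
From (c OR b) and c = False: b = True.
In (f OR NOT b), NOT b is now false; f must hold, so f = True.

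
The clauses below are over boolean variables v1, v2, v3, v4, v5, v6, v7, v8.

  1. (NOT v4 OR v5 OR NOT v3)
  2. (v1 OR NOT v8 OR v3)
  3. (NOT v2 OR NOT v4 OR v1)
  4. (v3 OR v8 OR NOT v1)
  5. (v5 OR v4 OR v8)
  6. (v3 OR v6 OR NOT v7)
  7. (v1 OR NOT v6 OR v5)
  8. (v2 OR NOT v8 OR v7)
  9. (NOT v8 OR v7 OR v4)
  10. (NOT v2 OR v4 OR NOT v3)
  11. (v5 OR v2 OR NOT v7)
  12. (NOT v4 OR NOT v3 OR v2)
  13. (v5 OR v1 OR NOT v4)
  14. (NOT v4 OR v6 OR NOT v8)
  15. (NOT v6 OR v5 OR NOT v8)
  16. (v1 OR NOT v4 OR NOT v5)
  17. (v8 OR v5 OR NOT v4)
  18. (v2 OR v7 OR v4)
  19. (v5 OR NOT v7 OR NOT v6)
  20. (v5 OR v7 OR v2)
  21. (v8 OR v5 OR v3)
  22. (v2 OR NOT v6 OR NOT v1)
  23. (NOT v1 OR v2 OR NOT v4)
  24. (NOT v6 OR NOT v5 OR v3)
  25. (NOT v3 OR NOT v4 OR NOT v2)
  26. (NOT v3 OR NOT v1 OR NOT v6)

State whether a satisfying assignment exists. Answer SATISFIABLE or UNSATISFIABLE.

SATISFIABLE

Set v1 = True and propagate.
Try v2 = False.
  then v6 is forced to False.
  then v4 is forced to False.
  then v7 is forced to True.
  then v3 is forced to True.
  then v5 is forced to True.
v8 is now unconstrained; take v8 = False.
Every clause has at least one true literal under this assignment.
So v1=True, v2=False, v3=True, v4=False, v5=True, v6=False, v7=True, v8=False is a satisfying assignment.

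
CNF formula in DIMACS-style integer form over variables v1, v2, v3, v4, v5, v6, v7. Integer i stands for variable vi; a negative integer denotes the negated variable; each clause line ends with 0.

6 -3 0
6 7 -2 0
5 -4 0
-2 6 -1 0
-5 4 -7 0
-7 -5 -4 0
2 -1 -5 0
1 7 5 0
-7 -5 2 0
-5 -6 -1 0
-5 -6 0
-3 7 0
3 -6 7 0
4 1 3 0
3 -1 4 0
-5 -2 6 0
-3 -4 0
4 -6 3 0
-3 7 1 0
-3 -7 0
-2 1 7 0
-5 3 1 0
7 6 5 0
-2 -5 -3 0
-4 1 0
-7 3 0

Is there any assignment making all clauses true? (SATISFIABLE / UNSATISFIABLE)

v3 = True:
  propagation gives v6=True, v5=False, v4=False, v7=True; an empty clause results — contradiction.
v3 = False:
  propagation gives v7=False, v6=False, v2=False, v5=True; an empty clause results — contradiction.
Every branch closes, so no satisfying assignment exists.

UNSATISFIABLE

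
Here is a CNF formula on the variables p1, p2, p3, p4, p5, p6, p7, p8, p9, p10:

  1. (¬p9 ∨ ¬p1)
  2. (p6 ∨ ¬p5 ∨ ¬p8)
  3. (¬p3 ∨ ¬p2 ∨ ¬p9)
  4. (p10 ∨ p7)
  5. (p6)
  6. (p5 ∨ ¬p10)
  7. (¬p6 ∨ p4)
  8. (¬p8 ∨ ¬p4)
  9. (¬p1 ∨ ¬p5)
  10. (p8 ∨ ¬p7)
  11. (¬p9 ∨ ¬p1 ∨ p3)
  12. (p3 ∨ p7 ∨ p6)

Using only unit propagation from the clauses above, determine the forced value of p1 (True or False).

False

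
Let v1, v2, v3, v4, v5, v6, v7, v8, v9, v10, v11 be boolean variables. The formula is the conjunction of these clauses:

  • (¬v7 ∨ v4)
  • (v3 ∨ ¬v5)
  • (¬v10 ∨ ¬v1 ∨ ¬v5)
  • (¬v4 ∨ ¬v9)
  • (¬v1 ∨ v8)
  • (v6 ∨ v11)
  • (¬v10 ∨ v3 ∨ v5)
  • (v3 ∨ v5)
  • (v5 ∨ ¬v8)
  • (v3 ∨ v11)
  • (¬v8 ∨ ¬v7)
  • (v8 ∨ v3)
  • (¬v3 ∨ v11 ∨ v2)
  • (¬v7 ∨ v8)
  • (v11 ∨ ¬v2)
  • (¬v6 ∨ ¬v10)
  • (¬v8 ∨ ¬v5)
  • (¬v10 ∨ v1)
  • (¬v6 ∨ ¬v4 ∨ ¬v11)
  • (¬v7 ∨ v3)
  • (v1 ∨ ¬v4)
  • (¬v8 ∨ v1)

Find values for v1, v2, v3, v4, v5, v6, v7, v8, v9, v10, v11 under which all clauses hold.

v1=F, v2=T, v3=T, v4=F, v5=T, v6=F, v7=F, v8=F, v9=T, v10=F, v11=T

Check each clause:
  1. (¬v7 ∨ v4) — ¬v7 is true.
  2. (¬v5 ∨ v3) — v3 is true.
  3. (¬v5 ∨ ¬v10 ∨ ¬v1) — ¬v10 is true.
  4. (¬v9 ∨ ¬v4) — ¬v4 is true.
  5. (v8 ∨ ¬v1) — ¬v1 is true.
  6. (v11 ∨ v6) — v11 is true.
  7. (¬v10 ∨ v5 ∨ v3) — v3 is true.
  8. (v3 ∨ v5) — v3 is true.
  9. (v5 ∨ ¬v8) — ¬v8 is true.
  10. (v11 ∨ v3) — v11 is true.
  11. (¬v7 ∨ ¬v8) — ¬v8 is true.
  12. (v3 ∨ v8) — v3 is true.
  13. (v11 ∨ v2 ∨ ¬v3) — v2 is true.
  14. (¬v7 ∨ v8) — ¬v7 is true.
  15. (v11 ∨ ¬v2) — v11 is true.
  16. (¬v10 ∨ ¬v6) — ¬v6 is true.
  17. (¬v5 ∨ ¬v8) — ¬v8 is true.
  18. (v1 ∨ ¬v10) — ¬v10 is true.
  19. (¬v11 ∨ ¬v6 ∨ ¬v4) — ¬v6 is true.
  20. (¬v7 ∨ v3) — ¬v7 is true.
  21. (v1 ∨ ¬v4) — ¬v4 is true.
  22. (v1 ∨ ¬v8) — ¬v8 is true.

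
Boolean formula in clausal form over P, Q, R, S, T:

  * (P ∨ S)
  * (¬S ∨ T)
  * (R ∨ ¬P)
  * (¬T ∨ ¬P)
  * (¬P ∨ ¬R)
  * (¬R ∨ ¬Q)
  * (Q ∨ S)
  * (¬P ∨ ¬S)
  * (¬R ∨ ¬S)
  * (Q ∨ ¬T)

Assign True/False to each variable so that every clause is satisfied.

P = False, Q = True, R = False, S = True, T = True

Check each clause:
  1. (S ∨ P) — S is true.
  2. (¬S ∨ T) — T is true.
  3. (R ∨ ¬P) — ¬P is true.
  4. (¬T ∨ ¬P) — ¬P is true.
  5. (¬R ∨ ¬P) — ¬R is true.
  6. (¬Q ∨ ¬R) — ¬R is true.
  7. (Q ∨ S) — Q is true.
  8. (¬P ∨ ¬S) — ¬P is true.
  9. (¬R ∨ ¬S) — ¬R is true.
  10. (¬T ∨ Q) — Q is true.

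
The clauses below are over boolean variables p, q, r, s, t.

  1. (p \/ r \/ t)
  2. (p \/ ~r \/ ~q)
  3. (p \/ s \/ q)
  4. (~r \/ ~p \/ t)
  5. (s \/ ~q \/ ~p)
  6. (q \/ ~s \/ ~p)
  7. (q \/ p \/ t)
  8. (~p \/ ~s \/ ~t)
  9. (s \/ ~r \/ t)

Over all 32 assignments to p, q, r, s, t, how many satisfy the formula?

The models are:
  p=0 q=0 r=0 s=1 t=1
  p=0 q=0 r=1 s=1 t=1
  p=0 q=1 r=0 s=0 t=1
  p=0 q=1 r=0 s=1 t=1
  p=1 q=0 r=0 s=0 t=0
  p=1 q=0 r=0 s=0 t=1
  p=1 q=0 r=1 s=0 t=1
  p=1 q=1 r=0 s=1 t=0
Count: 8.

8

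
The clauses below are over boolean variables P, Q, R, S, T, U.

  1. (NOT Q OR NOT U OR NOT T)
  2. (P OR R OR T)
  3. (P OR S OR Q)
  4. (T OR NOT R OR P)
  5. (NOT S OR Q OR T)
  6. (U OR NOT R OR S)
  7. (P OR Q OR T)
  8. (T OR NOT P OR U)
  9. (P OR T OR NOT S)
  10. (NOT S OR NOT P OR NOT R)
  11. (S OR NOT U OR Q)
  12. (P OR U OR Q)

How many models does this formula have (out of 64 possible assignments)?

13

Split on P, then T.
  P=1, T=1: 5 of the 16 assignments to (Q,R,S,U) work.
  P=1, T=0: remaining (Q,R,S,U) ∈ {(1,0,0,1); (1,0,1,1); (1,1,0,1)} — 3.
  P=0, T=1: 5 of the 16 assignments to (Q,R,S,U) work.
  P=0, T=0: a clause becomes empty — 0.
Total: 5 + 3 + 5 + 0 = 13.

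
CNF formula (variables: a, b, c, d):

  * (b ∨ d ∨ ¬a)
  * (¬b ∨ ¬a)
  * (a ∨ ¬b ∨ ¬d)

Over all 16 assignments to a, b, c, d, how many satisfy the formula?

8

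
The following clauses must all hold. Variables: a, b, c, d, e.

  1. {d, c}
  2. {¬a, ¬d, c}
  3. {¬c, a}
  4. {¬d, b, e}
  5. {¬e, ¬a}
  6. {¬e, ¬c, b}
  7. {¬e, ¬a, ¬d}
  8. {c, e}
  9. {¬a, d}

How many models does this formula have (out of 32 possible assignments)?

The models are:
  a=F b=F c=F d=T e=T
  a=F b=T c=F d=T e=T
  a=T b=T c=T d=T e=F
That's 3 in total.

3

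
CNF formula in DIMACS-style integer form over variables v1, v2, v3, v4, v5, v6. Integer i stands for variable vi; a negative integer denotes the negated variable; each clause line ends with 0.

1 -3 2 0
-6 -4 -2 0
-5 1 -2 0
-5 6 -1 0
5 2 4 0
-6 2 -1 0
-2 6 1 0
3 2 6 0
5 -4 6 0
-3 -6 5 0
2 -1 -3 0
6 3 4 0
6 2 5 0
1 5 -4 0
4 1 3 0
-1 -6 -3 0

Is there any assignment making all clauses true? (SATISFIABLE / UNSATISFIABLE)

SATISFIABLE

Set v1 = True and propagate.
Try v2 = True.
Try v3 = False.
For the remaining variables, v4 = False, v5 = True, v6 = True works.
So v1=1, v2=1, v3=0, v4=0, v5=1, v6=1 is a satisfying assignment.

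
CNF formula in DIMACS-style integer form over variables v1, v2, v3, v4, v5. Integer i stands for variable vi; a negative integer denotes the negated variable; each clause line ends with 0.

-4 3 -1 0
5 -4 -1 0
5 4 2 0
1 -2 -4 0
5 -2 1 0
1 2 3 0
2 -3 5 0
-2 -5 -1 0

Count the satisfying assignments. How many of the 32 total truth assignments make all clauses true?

9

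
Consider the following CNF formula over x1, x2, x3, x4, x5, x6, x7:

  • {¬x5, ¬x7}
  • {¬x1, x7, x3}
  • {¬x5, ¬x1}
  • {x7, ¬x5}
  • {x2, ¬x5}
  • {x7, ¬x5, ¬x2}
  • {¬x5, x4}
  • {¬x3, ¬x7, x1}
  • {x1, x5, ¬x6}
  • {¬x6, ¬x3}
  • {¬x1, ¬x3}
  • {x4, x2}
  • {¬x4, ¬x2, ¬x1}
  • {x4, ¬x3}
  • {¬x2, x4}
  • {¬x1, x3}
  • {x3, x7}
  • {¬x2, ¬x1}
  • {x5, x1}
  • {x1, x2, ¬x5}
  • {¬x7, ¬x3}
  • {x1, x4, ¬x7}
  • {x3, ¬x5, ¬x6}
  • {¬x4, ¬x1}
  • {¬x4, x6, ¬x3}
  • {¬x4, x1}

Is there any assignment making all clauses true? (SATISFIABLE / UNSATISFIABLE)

UNSATISFIABLE

x1 = True:
  propagation gives x5=False, x3=False; an empty clause results — contradiction.
x1 = False:
  propagation gives x5=True, x7=False; an empty clause results — contradiction.
Every branch closes, so no satisfying assignment exists.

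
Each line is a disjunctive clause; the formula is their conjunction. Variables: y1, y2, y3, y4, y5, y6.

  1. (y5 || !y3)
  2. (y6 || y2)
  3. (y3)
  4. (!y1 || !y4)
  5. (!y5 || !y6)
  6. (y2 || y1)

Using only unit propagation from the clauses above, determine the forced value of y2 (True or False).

True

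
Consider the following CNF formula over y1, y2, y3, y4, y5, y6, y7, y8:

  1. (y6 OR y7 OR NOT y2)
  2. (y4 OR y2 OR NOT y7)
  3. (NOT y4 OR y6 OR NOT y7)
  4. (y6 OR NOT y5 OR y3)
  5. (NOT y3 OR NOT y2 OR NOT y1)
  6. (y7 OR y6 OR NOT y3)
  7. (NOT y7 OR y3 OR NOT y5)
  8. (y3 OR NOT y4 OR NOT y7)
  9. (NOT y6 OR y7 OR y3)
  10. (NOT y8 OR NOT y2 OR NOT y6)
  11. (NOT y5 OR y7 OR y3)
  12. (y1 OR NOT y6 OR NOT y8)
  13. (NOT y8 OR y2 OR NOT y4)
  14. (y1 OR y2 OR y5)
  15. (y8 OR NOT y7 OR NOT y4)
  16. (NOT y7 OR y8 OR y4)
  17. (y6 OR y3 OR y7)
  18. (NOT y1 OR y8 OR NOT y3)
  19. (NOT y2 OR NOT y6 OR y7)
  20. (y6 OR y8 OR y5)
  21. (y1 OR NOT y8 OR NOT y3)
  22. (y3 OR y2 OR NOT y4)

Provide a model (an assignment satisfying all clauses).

y1 = False, y2 = True, y3 = False, y4 = False, y5 = False, y6 = False, y7 = True, y8 = True

Try y1 = False.
The remaining clauses are satisfied by y2 = True, y3 = False, y4 = False, y5 = False, y6 = False, y7 = True, y8 = True.
Every clause has at least one true literal under this assignment.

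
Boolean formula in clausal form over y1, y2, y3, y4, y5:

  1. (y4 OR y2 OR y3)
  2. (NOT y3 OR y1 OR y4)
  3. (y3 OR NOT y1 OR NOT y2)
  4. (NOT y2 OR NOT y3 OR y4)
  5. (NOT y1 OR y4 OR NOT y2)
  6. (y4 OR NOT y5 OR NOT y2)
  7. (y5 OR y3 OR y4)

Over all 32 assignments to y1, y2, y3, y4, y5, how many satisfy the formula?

16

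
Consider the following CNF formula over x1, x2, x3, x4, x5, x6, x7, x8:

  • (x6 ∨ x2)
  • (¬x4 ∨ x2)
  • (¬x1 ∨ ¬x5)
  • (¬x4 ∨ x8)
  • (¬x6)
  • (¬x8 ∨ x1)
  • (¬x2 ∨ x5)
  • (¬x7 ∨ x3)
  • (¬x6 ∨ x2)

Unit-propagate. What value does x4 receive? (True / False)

(¬x6) is a unit clause: x6 = False.
In (x2 ∨ x6), x6 is now false; x2 must hold, so x2 = True.
(x5 ∨ ¬x2) with x2 = True leaves only x5, so x5 = True.
(¬x5 ∨ ¬x1) with x5 = True leaves only ¬x1, so x1 = False.
From (x1 ∨ ¬x8) and x1 = False: x8 = False.
(¬x4 ∨ x8): since x8 = False, the clause reduces to (¬x4). x4 = False.

False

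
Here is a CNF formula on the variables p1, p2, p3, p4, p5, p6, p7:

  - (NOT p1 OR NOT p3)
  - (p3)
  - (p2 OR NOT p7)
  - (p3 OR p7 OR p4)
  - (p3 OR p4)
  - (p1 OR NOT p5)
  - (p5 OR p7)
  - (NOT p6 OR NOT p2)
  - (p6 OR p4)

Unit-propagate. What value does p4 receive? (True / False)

Unit clause (p3) sets p3 = True.
From (NOT p3 OR NOT p1) and p3 = True: p1 = False.
(p1 OR NOT p5): since p1 = False, the clause reduces to (NOT p5). p5 = False.
(p7 OR p5): since p5 = False, the clause reduces to (p7). p7 = True.
(NOT p7 OR p2): since p7 = True, the clause reduces to (p2). p2 = True.
In (NOT p6 OR NOT p2), NOT p2 is now false; NOT p6 must hold, so p6 = False.
(p4 OR p6) with p6 = False leaves only p4, so p4 = True.

True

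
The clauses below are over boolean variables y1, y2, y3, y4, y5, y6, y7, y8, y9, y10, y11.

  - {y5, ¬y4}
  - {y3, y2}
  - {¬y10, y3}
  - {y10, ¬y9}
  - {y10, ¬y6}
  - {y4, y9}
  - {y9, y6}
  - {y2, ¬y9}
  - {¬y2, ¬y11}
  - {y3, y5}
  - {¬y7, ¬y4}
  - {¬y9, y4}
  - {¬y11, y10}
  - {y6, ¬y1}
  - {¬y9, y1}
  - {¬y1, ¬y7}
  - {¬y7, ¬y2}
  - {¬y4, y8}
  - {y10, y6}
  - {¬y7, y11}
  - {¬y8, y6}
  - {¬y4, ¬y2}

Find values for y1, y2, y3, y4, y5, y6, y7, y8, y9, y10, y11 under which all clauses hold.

y1=T  y2=F  y3=T  y4=T  y5=T  y6=T  y7=F  y8=T  y9=F  y10=T  y11=F

y3 occurs only positively in the remaining clauses — set y3 = True.
y5 occurs only positively in the remaining clauses — set y5 = True.
Branch on y1: take y1 = True.
  then y6 is forced to True.
  then y10 is forced to True.
  then y7 is forced to False.
Branch on y2: take y2 = False.
  then y9 is forced to False.
  then y4 is forced to True.
  then y8 is forced to True.
y11 is now unconstrained; take y11 = False.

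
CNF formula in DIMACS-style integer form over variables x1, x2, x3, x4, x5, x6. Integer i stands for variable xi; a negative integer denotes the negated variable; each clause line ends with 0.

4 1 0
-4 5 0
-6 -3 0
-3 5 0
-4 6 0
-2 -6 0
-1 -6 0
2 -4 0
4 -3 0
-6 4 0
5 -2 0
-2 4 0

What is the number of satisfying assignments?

2

The models are:
  x1=1 x2=0 x3=0 x4=0 x5=0 x6=0
  x1=1 x2=0 x3=0 x4=0 x5=1 x6=0
That's 2 in total.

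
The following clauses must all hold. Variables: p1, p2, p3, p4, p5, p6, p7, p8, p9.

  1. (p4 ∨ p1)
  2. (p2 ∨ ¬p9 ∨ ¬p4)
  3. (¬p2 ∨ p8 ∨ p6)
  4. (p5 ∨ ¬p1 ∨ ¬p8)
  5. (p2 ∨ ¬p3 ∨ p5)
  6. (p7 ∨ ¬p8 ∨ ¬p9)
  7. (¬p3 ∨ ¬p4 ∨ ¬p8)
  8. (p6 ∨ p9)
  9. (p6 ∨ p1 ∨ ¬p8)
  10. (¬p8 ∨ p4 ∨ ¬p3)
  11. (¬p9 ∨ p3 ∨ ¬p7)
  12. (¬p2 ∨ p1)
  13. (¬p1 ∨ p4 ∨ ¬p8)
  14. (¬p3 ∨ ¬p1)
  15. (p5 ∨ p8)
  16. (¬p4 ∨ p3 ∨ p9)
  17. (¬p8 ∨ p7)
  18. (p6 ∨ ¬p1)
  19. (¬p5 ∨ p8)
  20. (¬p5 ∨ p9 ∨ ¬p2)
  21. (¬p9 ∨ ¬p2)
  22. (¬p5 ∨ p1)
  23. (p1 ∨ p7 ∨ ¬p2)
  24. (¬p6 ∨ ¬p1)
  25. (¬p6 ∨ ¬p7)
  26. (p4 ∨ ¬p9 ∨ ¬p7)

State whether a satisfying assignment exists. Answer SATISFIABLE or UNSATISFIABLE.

p1 = True:
  propagation gives p3=False, p6=True; an empty clause results — contradiction.
p1 = False:
  propagation gives p4=True, p2=False, p9=False, p6=True; an empty clause results — contradiction.
Every branch closes, so no satisfying assignment exists.

UNSATISFIABLE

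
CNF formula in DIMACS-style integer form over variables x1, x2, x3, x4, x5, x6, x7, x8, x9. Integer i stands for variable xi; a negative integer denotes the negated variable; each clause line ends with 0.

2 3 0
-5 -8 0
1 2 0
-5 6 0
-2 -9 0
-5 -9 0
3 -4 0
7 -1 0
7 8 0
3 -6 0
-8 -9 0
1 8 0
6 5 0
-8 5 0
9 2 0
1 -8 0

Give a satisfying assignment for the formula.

Pure literal: x3 appears only positively; assign x3 = True.
Pure literal: x4 appears only negated; assign x4 = False.
Try x1 = True.
  then x7 is forced to True.
The remaining clauses are satisfied by x2 = True, x5 = False, x6 = True, x8 = False, x9 = False.

x1=True, x2=True, x3=True, x4=False, x5=False, x6=True, x7=True, x8=False, x9=False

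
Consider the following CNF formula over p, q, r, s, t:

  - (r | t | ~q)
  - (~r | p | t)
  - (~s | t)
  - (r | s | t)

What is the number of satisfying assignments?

18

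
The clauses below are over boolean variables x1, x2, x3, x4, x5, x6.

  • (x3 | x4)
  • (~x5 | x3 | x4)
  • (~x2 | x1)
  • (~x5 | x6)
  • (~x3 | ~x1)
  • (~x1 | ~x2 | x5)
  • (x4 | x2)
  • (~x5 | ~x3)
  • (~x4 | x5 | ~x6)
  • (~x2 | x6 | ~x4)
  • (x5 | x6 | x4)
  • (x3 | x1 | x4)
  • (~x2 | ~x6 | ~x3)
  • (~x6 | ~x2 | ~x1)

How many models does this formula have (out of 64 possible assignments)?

5

The models are:
  x1=F x2=F x3=F x4=T x5=F x6=F
  x1=F x2=F x3=F x4=T x5=T x6=T
  x1=F x2=F x3=T x4=T x5=F x6=F
  x1=T x2=F x3=F x4=T x5=F x6=F
  x1=T x2=F x3=F x4=T x5=T x6=T
That's 5 in total.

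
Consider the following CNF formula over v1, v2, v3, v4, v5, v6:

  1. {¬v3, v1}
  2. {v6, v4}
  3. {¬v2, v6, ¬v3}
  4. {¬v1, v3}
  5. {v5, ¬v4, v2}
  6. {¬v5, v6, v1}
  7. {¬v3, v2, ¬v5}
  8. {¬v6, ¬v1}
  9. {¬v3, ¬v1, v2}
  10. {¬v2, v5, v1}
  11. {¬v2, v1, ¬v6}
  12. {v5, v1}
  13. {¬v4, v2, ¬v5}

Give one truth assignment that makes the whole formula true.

Set v1 = False and propagate.
  then v3 is forced to False.
  then v5 is forced to True.
  then v6 is forced to True.
  then v2 is forced to False.
  then v4 is forced to False.
Every clause has at least one true literal under this assignment.

v1=F  v2=F  v3=F  v4=F  v5=T  v6=T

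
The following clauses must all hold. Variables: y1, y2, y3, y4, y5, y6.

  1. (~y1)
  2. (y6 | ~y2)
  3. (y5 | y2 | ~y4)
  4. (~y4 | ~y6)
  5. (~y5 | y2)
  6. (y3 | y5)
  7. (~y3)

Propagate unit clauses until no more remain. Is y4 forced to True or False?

(~y1) stands alone — y1 = False.
(~y3) is a unit clause: y3 = False.
(y3 | y5): since y3 = False, the clause reduces to (y5). y5 = True.
(~y5 | y2) with y5 = True leaves only y2, so y2 = True.
From (~y2 | y6) and y2 = True: y6 = True.
In (~y6 | ~y4), ~y6 is now false; ~y4 must hold, so y4 = False.

False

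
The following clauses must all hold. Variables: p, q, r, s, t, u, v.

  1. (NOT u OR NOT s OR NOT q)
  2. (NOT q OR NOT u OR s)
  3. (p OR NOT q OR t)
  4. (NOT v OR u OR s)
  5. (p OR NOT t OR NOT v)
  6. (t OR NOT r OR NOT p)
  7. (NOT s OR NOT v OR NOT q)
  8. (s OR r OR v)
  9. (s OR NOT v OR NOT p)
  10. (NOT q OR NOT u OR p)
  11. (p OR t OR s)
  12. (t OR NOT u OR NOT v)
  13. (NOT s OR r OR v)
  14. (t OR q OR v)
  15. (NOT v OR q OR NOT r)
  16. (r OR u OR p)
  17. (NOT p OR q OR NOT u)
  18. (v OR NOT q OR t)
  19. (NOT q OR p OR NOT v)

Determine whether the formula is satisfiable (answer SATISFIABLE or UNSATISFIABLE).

SATISFIABLE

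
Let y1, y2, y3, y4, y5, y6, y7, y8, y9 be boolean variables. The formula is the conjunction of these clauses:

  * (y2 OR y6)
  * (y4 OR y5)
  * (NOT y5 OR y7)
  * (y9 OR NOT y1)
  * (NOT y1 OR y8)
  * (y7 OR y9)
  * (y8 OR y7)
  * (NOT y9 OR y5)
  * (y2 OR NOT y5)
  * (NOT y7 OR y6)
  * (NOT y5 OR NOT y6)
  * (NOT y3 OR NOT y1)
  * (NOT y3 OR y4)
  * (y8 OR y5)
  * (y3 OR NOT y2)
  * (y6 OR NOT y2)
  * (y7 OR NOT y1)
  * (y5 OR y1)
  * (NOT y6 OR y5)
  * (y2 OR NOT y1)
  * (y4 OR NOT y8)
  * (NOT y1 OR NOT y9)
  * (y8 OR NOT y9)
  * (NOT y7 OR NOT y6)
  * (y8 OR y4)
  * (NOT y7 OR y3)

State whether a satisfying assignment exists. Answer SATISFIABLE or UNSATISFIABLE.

UNSATISFIABLE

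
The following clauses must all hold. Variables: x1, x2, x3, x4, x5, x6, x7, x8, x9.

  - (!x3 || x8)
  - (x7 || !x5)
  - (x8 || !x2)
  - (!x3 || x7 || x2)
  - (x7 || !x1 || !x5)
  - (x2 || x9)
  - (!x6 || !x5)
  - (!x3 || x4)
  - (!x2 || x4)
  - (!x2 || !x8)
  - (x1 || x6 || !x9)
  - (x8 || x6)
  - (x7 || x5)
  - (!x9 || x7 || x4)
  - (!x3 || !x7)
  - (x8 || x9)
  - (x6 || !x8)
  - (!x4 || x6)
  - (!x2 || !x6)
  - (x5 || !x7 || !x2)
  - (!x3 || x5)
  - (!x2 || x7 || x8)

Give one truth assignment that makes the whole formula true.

x1=T  x2=F  x3=F  x4=T  x5=F  x6=T  x7=T  x8=F  x9=T

x3 occurs only negated in the remaining clauses — set x3 = False.
Try x1 = True.
Set x2 = False and propagate.
  then x9 is forced to True.
For the remaining variables, x4 = True, x5 = False, x6 = True, x7 = True, x8 = False works.
Every clause has at least one true literal under this assignment.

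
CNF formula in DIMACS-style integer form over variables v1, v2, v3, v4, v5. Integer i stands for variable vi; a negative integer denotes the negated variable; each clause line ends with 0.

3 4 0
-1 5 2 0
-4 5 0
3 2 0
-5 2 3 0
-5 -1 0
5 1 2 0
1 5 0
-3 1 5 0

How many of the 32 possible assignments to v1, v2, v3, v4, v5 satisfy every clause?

6

The models are:
  v1=F v2=F v3=T v4=F v5=T
  v1=F v2=F v3=T v4=T v5=T
  v1=F v2=T v3=F v4=T v5=T
  v1=F v2=T v3=T v4=F v5=T
  v1=F v2=T v3=T v4=T v5=T
  v1=T v2=T v3=T v4=F v5=F
That's 6 in total.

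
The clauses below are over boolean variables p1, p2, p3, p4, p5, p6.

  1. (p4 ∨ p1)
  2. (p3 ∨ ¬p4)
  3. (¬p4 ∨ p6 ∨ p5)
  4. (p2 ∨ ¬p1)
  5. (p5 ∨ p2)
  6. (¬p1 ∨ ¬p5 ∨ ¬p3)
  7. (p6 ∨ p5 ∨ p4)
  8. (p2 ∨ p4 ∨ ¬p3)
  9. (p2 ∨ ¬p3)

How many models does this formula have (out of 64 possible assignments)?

Satisfying assignments:
  p1=0 p2=1 p3=1 p4=1 p5=0 p6=1
  p1=0 p2=1 p3=1 p4=1 p5=1 p6=0
  p1=0 p2=1 p3=1 p4=1 p5=1 p6=1
  p1=1 p2=1 p3=0 p4=0 p5=0 p6=1
  p1=1 p2=1 p3=0 p4=0 p5=1 p6=0
  p1=1 p2=1 p3=0 p4=0 p5=1 p6=1
  p1=1 p2=1 p3=1 p4=0 p5=0 p6=1
  p1=1 p2=1 p3=1 p4=1 p5=0 p6=1
That's 8 in total.

8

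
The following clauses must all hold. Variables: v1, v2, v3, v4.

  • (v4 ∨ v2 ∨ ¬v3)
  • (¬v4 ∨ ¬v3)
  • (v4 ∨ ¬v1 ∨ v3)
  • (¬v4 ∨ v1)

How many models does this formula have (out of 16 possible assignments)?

6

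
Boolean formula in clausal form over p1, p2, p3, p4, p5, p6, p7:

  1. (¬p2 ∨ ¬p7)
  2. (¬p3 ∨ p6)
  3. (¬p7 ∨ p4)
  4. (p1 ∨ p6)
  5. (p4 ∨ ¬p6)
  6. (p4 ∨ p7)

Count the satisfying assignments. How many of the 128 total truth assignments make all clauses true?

30

Case analysis on p4 and p6:
  p4=1, p6=1: p1, p3, p5 free; 3 ways for (p2,p7) × 2^3 = 24.
  p4=1, p6=0: p5 free; 3 ways for (p1,p2,p3,p7) × 2^1 = 6.
  p4=0, p6=1: a clause becomes empty — 0.
  p4=0, p6=0: a clause becomes empty — 0.
Total: 24 + 6 + 0 + 0 = 30.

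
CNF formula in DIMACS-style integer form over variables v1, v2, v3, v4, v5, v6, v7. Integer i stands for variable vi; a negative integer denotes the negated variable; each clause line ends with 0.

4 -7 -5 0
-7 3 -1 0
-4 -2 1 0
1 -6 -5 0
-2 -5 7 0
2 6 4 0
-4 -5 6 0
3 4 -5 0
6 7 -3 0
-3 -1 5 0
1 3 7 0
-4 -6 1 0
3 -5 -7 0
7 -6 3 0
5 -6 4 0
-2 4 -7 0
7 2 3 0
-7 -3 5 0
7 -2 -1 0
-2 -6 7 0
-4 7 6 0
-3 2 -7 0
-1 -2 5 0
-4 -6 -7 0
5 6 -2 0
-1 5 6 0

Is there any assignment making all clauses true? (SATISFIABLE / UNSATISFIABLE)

Branch on v1: take v1 = True.
Try v2 = False.
The remaining clauses are satisfied by v3 = True, v4 = True, v5 = True, v6 = True, v7 = False.
Every clause has at least one true literal under this assignment.
So v1=True, v2=False, v3=True, v4=True, v5=True, v6=True, v7=False is a satisfying assignment.

SATISFIABLE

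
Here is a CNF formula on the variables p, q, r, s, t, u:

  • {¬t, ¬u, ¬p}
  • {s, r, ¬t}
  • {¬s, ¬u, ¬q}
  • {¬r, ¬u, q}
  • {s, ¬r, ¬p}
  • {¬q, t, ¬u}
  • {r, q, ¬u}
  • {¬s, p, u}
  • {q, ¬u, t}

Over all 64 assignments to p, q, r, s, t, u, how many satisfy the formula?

Split on u, then q.
  u=1, q=1: remaining (p,r,s,t) ∈ {(0,1,0,1)} — 1.
  u=1, q=0: a clause becomes empty — 0.
  u=0, q=1: 8 of the 16 assignments to (p,r,s,t) work.
  u=0, q=0: 8 of the 16 assignments to (p,r,s,t) work.
Total: 1 + 0 + 8 + 8 = 17.

17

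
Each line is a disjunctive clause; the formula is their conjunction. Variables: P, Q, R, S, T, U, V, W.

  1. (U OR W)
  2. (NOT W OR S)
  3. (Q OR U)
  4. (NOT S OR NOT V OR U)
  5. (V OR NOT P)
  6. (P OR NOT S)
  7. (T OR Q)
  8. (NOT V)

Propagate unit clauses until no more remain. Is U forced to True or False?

True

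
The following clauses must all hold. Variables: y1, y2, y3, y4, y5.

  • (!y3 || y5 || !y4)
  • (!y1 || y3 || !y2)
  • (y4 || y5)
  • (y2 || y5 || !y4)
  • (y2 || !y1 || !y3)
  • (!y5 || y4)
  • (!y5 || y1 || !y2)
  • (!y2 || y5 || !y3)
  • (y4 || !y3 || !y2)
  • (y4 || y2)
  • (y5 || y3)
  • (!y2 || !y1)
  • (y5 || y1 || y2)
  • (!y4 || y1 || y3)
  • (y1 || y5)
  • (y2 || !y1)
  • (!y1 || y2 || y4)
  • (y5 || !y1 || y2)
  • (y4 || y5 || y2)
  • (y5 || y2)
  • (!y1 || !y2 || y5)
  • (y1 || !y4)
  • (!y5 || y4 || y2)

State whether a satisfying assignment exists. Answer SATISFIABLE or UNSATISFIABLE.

UNSATISFIABLE

y2 = True:
  propagation gives y1=False, y5=False; an empty clause results — contradiction.
y2 = False:
  propagation gives y4=True, y5=True, y1=False; an empty clause results — contradiction.
Every branch closes, so no satisfying assignment exists.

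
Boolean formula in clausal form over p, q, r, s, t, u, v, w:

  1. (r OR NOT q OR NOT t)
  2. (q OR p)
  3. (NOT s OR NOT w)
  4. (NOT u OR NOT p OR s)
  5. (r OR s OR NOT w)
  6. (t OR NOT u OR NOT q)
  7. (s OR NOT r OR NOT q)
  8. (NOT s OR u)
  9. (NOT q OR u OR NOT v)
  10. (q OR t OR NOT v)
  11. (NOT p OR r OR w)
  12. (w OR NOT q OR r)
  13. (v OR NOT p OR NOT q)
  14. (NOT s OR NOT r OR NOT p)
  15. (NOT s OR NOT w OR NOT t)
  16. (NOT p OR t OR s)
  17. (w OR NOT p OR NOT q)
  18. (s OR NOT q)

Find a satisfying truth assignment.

p = T, q = F, r = T, s = F, t = T, u = F, v = F, w = F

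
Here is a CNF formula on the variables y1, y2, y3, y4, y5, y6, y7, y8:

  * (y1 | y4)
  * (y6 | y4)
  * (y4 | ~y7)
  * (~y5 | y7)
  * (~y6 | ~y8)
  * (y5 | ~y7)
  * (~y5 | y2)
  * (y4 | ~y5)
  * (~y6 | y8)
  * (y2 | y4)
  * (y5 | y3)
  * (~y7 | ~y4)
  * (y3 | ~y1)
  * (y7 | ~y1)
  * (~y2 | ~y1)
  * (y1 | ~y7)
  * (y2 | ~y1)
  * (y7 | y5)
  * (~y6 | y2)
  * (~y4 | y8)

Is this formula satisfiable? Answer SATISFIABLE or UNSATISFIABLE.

UNSATISFIABLE

y4 = True:
  propagation gives y7=False, y5=False; an empty clause results — contradiction.
y4 = False:
  propagation gives y1=True, y6=True, y7=False; an empty clause results — contradiction.
Every branch closes, so no satisfying assignment exists.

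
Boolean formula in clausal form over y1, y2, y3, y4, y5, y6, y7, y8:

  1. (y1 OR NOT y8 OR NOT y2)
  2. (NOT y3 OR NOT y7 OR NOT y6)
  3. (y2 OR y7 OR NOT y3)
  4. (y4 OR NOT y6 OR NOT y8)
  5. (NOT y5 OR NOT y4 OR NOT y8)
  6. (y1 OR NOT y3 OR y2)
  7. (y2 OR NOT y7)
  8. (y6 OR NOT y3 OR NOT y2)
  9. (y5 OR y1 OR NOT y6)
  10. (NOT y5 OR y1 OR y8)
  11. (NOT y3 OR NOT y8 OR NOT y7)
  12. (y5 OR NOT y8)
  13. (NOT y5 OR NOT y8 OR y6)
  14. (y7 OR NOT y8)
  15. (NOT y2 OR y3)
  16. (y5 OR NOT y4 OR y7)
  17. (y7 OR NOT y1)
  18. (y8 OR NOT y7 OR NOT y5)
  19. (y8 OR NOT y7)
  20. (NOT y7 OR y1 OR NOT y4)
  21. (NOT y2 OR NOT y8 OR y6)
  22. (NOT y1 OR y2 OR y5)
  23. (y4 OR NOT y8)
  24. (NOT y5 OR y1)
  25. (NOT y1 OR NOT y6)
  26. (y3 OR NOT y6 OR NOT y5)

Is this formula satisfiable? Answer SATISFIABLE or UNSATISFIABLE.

SATISFIABLE

Try y1 = False.
  then y5 is forced to False.
  then y6 is forced to False.
  then y8 is forced to False.
  then y7 is forced to False.
  then y4 is forced to False.
Branch on y2: take y2 = False.
  then y3 is forced to False.
Every clause has at least one true literal under this assignment.
So y1=F, y2=F, y3=F, y4=F, y5=F, y6=F, y7=F, y8=F is a satisfying assignment.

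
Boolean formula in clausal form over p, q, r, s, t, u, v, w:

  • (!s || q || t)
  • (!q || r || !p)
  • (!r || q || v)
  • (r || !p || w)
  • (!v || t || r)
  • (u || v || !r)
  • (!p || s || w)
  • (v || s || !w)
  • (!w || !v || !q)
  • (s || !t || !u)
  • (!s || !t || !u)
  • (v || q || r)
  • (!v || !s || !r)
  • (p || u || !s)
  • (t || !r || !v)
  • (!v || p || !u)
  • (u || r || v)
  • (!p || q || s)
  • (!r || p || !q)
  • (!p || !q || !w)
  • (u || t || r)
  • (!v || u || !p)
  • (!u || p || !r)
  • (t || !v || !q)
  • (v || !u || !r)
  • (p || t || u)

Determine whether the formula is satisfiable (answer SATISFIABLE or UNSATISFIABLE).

SATISFIABLE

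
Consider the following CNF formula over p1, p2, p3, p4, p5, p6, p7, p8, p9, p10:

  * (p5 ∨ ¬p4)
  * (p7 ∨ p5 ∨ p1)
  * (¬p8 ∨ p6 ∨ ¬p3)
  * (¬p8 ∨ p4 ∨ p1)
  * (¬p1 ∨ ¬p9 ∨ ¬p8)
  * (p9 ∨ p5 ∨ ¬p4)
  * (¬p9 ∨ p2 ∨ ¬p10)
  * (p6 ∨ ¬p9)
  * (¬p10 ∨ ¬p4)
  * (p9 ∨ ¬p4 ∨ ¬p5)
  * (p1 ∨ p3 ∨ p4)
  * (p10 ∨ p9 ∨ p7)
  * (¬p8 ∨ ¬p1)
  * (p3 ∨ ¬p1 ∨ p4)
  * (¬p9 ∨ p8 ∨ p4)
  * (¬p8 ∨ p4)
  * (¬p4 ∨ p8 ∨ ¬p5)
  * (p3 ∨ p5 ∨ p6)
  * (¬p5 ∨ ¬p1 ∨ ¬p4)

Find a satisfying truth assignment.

p1=F  p2=T  p3=T  p4=F  p5=F  p6=T  p7=T  p8=F  p9=F  p10=T

Pure literal: p2 appears only positively; assign p2 = True.
p6 occurs only positively in the remaining clauses — set p6 = True.
Try p1 = False.
Branch on p3: take p3 = True.
Set p4 = False and propagate.
  then p8 is forced to False.
  then p9 is forced to False.
The remaining clauses are satisfied by p5 = False, p7 = True, p10 = True.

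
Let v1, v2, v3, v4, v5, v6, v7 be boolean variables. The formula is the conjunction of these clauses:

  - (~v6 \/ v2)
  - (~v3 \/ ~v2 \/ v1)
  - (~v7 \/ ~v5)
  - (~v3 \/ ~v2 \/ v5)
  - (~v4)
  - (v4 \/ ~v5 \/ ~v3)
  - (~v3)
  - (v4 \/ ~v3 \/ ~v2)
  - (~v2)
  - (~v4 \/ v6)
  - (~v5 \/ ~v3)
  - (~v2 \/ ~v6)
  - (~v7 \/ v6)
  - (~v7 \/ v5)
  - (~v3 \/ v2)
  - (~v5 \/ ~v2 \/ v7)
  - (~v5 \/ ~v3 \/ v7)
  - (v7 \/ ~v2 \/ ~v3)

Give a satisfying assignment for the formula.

v1 = T  v2 = F  v3 = F  v4 = F  v5 = T  v6 = F  v7 = F

Check each clause:
  1. (~v6 \/ v2) — ~v6 is true.
  2. (~v3 \/ v1 \/ ~v2) — v1 is true.
  3. (~v5 \/ ~v7) — ~v7 is true.
  4. (v5 \/ ~v3 \/ ~v2) — ~v3 is true.
  5. (~v4) — ~v4 is true.
  6. (~v3 \/ ~v5 \/ v4) — ~v3 is true.
  7. (~v3) — ~v3 is true.
  8. (~v2 \/ ~v3 \/ v4) — ~v3 is true.
  9. (~v2) — ~v2 is true.
  10. (~v4 \/ v6) — ~v4 is true.
  11. (~v3 \/ ~v5) — ~v3 is true.
  12. (~v2 \/ ~v6) — ~v6 is true.
  13. (v6 \/ ~v7) — ~v7 is true.
  14. (~v7 \/ v5) — ~v7 is true.
  15. (v2 \/ ~v3) — ~v3 is true.
  16. (~v5 \/ ~v2 \/ v7) — ~v2 is true.
  17. (v7 \/ ~v5 \/ ~v3) — ~v3 is true.
  18. (v7 \/ ~v3 \/ ~v2) — ~v3 is true.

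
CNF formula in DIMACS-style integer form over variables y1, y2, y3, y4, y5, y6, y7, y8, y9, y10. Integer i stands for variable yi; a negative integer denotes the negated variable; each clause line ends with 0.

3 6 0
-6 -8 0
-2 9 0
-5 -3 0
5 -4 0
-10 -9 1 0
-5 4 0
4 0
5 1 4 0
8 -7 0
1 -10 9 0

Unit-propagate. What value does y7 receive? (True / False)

(y4) stands alone — y4 = True.
From (~y4 | y5) and y4 = True: y5 = True.
In (~y3 | ~y5), ~y5 is now false; ~y3 must hold, so y3 = False.
From (y6 | y3) and y3 = False: y6 = True.
(~y6 | ~y8) with y6 = True leaves only ~y8, so y8 = False.
(y8 | ~y7) with y8 = False leaves only ~y7, so y7 = False.

False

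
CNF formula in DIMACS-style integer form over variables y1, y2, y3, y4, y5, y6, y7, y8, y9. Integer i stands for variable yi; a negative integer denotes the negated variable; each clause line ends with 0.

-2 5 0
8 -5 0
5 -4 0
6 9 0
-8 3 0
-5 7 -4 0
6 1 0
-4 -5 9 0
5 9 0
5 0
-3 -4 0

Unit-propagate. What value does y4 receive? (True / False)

Unit clause (y5) sets y5 = True.
(!y5 || y8): since y5 = True, the clause reduces to (y8). y8 = True.
In (!y8 || y3), !y8 is now false; y3 must hold, so y3 = True.
(!y3 || !y4): since y3 = True, the clause reduces to (!y4). y4 = False.

False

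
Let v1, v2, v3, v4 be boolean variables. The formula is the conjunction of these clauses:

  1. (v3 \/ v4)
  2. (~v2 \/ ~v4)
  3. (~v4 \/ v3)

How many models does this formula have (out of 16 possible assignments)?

6

Satisfying assignments:
  v1=F v2=F v3=T v4=F
  v1=F v2=F v3=T v4=T
  v1=F v2=T v3=T v4=F
  v1=T v2=F v3=T v4=F
  v1=T v2=F v3=T v4=T
  v1=T v2=T v3=T v4=F
Count: 6.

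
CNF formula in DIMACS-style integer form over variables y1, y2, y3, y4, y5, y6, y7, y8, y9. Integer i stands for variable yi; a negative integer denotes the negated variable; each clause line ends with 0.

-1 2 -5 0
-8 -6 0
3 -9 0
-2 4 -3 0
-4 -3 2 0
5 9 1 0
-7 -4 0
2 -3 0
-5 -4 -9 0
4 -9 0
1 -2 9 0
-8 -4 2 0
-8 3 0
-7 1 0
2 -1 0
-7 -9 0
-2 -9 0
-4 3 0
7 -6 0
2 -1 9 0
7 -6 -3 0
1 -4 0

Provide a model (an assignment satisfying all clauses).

y6 occurs only negated in the remaining clauses — set y6 = False.
Pure literal: y8 appears only negated; assign y8 = False.
Try y1 = True.
  then y2 is forced to True.
  then y9 is forced to False.
For the remaining variables, y3 = False, y4 = False, y5 = False, y7 = False works.

y1=True, y2=True, y3=False, y4=False, y5=False, y6=False, y7=False, y8=False, y9=False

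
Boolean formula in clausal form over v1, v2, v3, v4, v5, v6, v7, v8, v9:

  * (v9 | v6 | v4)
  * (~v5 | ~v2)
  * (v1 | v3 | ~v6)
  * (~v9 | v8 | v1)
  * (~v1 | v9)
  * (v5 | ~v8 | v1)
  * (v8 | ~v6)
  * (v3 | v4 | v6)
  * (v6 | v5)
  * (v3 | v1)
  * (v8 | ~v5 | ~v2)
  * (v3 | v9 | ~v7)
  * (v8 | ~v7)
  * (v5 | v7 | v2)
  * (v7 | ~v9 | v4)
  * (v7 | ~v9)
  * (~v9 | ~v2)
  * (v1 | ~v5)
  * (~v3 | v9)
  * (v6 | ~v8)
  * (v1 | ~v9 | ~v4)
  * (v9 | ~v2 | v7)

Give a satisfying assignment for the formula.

v1=T, v2=F, v3=F, v4=F, v5=F, v6=T, v7=T, v8=T, v9=T

Check each clause:
  1. (v4 | v6 | v9) — v9 is true.
  2. (~v5 | ~v2) — ~v5 is true.
  3. (~v6 | v1 | v3) — v1 is true.
  4. (v8 | ~v9 | v1) — v8 is true.
  5. (v9 | ~v1) — v9 is true.
  6. (v1 | v5 | ~v8) — v1 is true.
  7. (v8 | ~v6) — v8 is true.
  8. (v3 | v6 | v4) — v6 is true.
  9. (v5 | v6) — v6 is true.
  10. (v1 | v3) — v1 is true.
  11. (v8 | ~v5 | ~v2) — v8 is true.
  12. (~v7 | v3 | v9) — v9 is true.
  13. (~v7 | v8) — v8 is true.
  14. (v7 | v5 | v2) — v7 is true.
  15. (~v9 | v4 | v7) — v7 is true.
  16. (v7 | ~v9) — v7 is true.
  17. (~v9 | ~v2) — ~v2 is true.
  18. (v1 | ~v5) — v1 is true.
  19. (v9 | ~v3) — v9 is true.
  20. (v6 | ~v8) — v6 is true.
  21. (~v4 | ~v9 | v1) — v1 is true.
  22. (v9 | ~v2 | v7) — v9 is true.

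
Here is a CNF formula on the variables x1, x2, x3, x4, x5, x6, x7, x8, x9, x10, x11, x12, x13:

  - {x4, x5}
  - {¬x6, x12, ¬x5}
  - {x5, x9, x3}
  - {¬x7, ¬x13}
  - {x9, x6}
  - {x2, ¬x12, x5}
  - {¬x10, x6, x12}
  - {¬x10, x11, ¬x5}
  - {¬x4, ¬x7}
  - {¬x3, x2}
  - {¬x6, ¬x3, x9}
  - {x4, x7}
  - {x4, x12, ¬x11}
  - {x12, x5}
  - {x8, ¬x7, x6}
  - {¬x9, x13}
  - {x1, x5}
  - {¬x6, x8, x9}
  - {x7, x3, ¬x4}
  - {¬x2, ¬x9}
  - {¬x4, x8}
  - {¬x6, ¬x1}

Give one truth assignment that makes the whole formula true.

x1=0, x2=0, x3=0, x4=0, x5=1, x6=1, x7=1, x8=1, x9=0, x10=0, x11=1, x12=1, x13=0

Pure literal: x8 appears only positively; assign x8 = True.
Pure literal: x10 appears only negated; assign x10 = False.
Set x1 = False and propagate.
  then x5 is forced to True.
Set x2 = False and propagate.
  then x3 is forced to False.
Set x4 = False and propagate.
  then x7 is forced to True.
  then x13 is forced to False.
  then x9 is forced to False.
  then x6 is forced to True.
  then x12 is forced to True.
x11 is now unconstrained; take x11 = True.
Check each clause:
  1. {x5, x4} — x5 is true.
  2. {¬x5, x12, ¬x6} — x12 is true.
  3. {x5, x9, x3} — x5 is true.
  4. {¬x13, ¬x7} — ¬x13 is true.
  5. {x6, x9} — x6 is true.
  6. {x5, x2, ¬x12} — x5 is true.
  7. {x6, ¬x10, x12} — x12 is true.
  8. {¬x10, ¬x5, x11} — x11 is true.
  9. {¬x4, ¬x7} — ¬x4 is true.
  10. {x2, ¬x3} — ¬x3 is true.
  11. {¬x3, x9, ¬x6} — ¬x3 is true.
  12. {x7, x4} — x7 is true.
  13. {¬x11, x12, x4} — x12 is true.
  14. {x5, x12} — x12 is true.
  15. {x8, ¬x7, x6} — x8 is true.
  16. {¬x9, x13} — ¬x9 is true.
  17. {x5, x1} — x5 is true.
  18. {¬x6, x8, x9} — x8 is true.
  19. {¬x4, x3, x7} — ¬x4 is true.
  20. {¬x9, ¬x2} — ¬x2 is true.
  21. {¬x4, x8} — x8 is true.
  22. {¬x6, ¬x1} — ¬x1 is true.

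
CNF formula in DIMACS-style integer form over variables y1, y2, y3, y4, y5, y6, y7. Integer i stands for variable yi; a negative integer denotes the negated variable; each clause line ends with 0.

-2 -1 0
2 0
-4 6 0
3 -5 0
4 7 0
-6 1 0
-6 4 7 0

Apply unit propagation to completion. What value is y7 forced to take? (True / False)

True

Unit clause (y2) sets y2 = True.
(NOT y1 OR NOT y2): since y2 = True, the clause reduces to (NOT y1). y1 = False.
(y1 OR NOT y6): since y1 = False, the clause reduces to (NOT y6). y6 = False.
(y6 OR NOT y4): since y6 = False, the clause reduces to (NOT y4). y4 = False.
(y4 OR y7): since y4 = False, the clause reduces to (y7). y7 = True.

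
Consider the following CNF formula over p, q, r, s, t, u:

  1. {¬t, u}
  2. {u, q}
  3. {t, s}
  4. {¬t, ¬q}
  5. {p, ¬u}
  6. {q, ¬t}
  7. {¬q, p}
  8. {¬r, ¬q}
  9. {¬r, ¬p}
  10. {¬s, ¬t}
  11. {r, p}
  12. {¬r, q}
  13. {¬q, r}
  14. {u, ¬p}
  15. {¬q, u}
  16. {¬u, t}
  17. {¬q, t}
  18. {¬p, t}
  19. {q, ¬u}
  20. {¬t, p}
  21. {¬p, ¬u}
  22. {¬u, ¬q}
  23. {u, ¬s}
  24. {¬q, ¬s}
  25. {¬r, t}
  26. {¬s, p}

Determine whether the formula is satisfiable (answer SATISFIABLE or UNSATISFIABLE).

UNSATISFIABLE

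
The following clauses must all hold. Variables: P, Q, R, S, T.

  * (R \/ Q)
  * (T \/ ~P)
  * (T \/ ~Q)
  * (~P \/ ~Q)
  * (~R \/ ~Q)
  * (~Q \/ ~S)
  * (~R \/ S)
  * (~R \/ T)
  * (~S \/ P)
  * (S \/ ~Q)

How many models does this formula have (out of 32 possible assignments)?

1

The models are:
  P=1 Q=0 R=1 S=1 T=1
Count: 1.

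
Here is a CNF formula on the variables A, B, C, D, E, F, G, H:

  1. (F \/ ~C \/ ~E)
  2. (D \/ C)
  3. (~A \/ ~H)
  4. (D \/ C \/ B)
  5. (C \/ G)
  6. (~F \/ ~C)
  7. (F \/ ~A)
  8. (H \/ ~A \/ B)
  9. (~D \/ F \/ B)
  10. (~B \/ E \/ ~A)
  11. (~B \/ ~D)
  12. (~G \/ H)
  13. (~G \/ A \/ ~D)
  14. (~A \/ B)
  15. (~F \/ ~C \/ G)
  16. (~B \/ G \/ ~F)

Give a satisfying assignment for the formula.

A = 0  B = 0  C = 1  D = 0  E = 0  F = 0  G = 0  H = 1

Check each clause:
  1. (~E \/ F \/ ~C) — ~E is true.
  2. (D \/ C) — C is true.
  3. (~H \/ ~A) — ~A is true.
  4. (D \/ B \/ C) — C is true.
  5. (C \/ G) — C is true.
  6. (~C \/ ~F) — ~F is true.
  7. (F \/ ~A) — ~A is true.
  8. (~A \/ H \/ B) — H is true.
  9. (~D \/ B \/ F) — ~D is true.
  10. (~A \/ E \/ ~B) — ~B is true.
  11. (~D \/ ~B) — ~D is true.
  12. (H \/ ~G) — H is true.
  13. (A \/ ~G \/ ~D) — ~D is true.
  14. (B \/ ~A) — ~A is true.
  15. (~F \/ G \/ ~C) — ~F is true.
  16. (G \/ ~F \/ ~B) — ~F is true.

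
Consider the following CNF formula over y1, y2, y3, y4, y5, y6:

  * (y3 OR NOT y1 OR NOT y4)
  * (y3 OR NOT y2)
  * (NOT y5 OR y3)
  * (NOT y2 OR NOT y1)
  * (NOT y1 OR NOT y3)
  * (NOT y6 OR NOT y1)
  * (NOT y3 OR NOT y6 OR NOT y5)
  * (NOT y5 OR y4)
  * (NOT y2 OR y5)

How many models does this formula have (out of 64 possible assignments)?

11

Case analysis on y3 and y1:
  y3=1, y1=1: a clause becomes empty — 0.
  y3=1, y1=0: 6 of the 16 assignments to (y2,y4,y5,y6) work.
  y3=0, y1=1: remaining (y2,y4,y5,y6) ∈ {(0,0,0,0)} — 1.
  y3=0, y1=0: remaining (y2,y4,y5,y6) ∈ {(0,0,0,0); (0,0,0,1); (0,1,0,0); (0,1,0,1)} — 4.
Total: 0 + 6 + 1 + 4 = 11.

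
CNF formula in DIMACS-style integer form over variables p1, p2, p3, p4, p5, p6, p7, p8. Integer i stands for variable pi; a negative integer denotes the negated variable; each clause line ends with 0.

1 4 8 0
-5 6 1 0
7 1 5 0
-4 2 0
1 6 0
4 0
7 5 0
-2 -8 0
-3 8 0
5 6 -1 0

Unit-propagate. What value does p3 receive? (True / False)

False

(p4) stands alone — p4 = True.
From (p2 || !p4) and p4 = True: p2 = True.
From (!p2 || !p8) and p2 = True: p8 = False.
(p8 || !p3): since p8 = False, the clause reduces to (!p3). p3 = False.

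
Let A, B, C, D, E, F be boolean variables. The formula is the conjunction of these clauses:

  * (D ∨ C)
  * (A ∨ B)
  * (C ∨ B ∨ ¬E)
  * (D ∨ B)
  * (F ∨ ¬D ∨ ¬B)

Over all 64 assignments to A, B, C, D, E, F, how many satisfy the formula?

Split on B, then D.
  B=1, D=1: forces F=1; A, C, E free → 2^3 = 8.
  B=1, D=0: forces C=1; A, E, F free → 2^3 = 8.
  B=0, D=1: F free; 3 ways for (A,C,E) × 2^1 = 6.
  B=0, D=0: a clause becomes empty — 0.
Total: 8 + 8 + 6 + 0 = 22.

22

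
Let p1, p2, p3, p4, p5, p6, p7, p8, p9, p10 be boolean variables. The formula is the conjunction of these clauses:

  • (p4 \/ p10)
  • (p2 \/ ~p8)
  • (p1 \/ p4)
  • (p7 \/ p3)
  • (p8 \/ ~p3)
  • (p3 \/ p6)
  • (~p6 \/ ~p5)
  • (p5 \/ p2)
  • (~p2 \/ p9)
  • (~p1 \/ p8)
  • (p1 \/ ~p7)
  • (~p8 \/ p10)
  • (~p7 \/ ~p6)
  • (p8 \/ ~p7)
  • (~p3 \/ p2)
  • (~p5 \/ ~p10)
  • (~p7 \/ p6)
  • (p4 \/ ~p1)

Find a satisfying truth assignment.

p1 = F, p2 = T, p3 = T, p4 = T, p5 = F, p6 = F, p7 = F, p8 = T, p9 = T, p10 = T

p4 occurs only positively in the remaining clauses — set p4 = True.
Pure literal: p9 appears only positively; assign p9 = True.
Try p1 = False.
  then p7 is forced to False.
  then p3 is forced to True.
  then p8 is forced to True.
  then p2 is forced to True.
  then p10 is forced to True.
  then p5 is forced to False.
p6 is now unconstrained; take p6 = False.
Every clause has at least one true literal under this assignment.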